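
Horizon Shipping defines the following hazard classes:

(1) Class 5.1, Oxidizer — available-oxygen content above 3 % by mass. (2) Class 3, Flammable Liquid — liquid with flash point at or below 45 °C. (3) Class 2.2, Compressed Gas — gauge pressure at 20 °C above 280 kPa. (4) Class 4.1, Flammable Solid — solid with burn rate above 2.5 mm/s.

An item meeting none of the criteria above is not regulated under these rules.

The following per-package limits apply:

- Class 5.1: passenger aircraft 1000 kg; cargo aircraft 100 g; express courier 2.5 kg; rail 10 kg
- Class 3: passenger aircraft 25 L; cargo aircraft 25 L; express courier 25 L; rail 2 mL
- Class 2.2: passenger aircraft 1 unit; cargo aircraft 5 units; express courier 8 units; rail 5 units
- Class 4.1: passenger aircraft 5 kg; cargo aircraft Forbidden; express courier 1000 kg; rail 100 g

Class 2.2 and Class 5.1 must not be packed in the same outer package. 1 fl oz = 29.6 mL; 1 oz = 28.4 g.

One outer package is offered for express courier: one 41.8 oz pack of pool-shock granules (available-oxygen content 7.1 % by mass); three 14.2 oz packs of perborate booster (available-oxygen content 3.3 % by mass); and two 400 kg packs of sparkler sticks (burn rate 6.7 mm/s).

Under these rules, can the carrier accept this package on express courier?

Available-oxygen content 7.1 % by mass meets the Class 5.1 criterion (Oxidizer), so the pool-shock granules are Class 5.1.
Available-oxygen content 3.3 % by mass meets the Class 5.1 criterion (Oxidizer), so the perborate booster is Class 5.1.
With burn rate 6.7 mm/s (> 2.5 mm/s), the sparkler sticks fall in Class 4.1.
Total Class 5.1: (one 41.8 oz pack = 1187.12 g) + (three 14.2 oz packs = 1209.84 g) = 2396.96 g.
2396.96 g is within the express courier limit of 2.5 kg for Class 5.1.
Class 4.1 quantity: two 400 kg packs = 800 kg.
800 kg ≤ 1000 kg (express courier limit, Class 4.1) — within limit.
The segregation rule (Class 2.2 with Class 5.1) does not apply to Class 5.1 with Class 4.1.
Every hazard class is within its express courier limit and no segregation rule is violated.

Yes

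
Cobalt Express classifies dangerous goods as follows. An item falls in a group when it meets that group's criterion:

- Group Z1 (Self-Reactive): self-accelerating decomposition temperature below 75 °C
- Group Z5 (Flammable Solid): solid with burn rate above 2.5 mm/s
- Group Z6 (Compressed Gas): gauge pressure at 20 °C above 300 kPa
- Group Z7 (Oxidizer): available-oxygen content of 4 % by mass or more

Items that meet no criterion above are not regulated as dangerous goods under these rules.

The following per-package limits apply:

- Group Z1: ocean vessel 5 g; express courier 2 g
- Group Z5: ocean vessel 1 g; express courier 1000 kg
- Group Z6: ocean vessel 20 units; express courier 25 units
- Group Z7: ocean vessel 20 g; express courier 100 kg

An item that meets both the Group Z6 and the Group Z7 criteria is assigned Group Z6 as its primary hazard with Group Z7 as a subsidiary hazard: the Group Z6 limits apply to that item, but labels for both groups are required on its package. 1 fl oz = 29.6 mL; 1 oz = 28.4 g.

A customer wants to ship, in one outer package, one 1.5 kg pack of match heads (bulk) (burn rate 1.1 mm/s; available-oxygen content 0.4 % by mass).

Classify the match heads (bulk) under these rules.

Not regulated

burn rate 1.1 mm/s is not above 2.5 mm/s, so Group Z5 does not apply.
available-oxygen content 0.4 % by mass is not above 4 % by mass, so Group Z7 does not apply.
No criterion is met, so the item is not regulated.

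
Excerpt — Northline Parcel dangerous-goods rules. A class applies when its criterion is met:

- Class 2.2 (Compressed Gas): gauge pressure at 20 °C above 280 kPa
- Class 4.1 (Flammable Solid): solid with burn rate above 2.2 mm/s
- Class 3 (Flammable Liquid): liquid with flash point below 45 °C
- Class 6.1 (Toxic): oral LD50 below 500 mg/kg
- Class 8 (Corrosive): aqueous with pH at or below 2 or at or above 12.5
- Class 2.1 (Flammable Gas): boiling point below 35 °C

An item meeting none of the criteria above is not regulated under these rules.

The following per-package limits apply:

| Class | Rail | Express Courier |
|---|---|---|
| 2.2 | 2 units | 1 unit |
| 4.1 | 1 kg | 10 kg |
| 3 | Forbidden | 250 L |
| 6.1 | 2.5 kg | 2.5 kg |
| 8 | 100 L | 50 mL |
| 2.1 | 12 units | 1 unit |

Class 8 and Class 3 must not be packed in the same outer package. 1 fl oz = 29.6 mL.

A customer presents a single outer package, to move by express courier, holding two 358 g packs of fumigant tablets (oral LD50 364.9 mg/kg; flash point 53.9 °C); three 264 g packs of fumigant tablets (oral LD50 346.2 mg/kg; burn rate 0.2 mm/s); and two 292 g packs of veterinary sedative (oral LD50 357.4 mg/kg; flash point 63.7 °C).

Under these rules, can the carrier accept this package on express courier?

Oral LD50 364.9 mg/kg meets the Class 6.1 criterion (Toxic), so the fumigant tablets are Class 6.1.
The fumigant tablets have oral LD50 346.2 mg/kg, which is < 500 mg/kg, so they are Class 6.1 (Toxic).
Oral LD50 357.4 mg/kg meets the Class 6.1 criterion (Toxic), so the veterinary sedative is Class 6.1.
Class 6.1 net quantity: (two 358 g packs = 716 g) + (three 264 g packs = 792 g) + (two 292 g packs = 584 g) = 2.092 kg.
That is within the Class 6.1 express courier limit of 2.5 kg.

Yes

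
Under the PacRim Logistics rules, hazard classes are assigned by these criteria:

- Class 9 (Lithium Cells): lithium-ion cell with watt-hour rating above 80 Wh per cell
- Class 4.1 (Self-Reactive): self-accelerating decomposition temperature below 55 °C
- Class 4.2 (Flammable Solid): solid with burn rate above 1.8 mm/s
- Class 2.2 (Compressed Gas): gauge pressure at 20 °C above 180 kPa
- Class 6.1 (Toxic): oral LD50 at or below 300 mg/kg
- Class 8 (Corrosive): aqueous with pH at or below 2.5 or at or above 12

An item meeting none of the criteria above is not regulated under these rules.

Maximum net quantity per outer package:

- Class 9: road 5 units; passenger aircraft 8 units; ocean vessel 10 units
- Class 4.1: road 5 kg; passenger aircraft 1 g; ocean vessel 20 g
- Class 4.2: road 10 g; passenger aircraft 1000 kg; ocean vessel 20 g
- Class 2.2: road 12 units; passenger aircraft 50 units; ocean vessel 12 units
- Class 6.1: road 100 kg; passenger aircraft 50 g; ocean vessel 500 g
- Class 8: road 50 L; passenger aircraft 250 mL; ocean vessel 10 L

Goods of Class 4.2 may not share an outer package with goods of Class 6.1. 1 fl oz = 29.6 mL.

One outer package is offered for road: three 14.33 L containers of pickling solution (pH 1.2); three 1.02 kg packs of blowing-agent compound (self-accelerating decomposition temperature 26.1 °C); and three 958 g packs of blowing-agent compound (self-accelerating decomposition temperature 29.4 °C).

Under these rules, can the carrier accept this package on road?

No

pH 1.2 meets the Class 8 criterion (Corrosive), so the pickling solution is Class 8.
Self-accelerating decomposition temperature 26.1 °C meets the Class 4.1 criterion (Self-Reactive), so the blowing-agent compound is Class 4.1.
With self-accelerating decomposition temperature 29.4 °C (< 55 °C), the blowing-agent compound falls in Class 4.1.
Total Class 4.1: (three 1.02 kg packs = 3.06 kg) + (three 958 g packs = 2.874 kg) = 5.934 kg.
5.934 kg exceeds the road limit of 5 kg for Class 4.1.
Class 8 quantity: three 14.33 L containers = 42.99 L.
42.99 L ≤ 50 L (road limit, Class 8) — within limit.
The segregation rule (Class 4.2 with Class 6.1) does not apply to Class 4.1 with Class 8.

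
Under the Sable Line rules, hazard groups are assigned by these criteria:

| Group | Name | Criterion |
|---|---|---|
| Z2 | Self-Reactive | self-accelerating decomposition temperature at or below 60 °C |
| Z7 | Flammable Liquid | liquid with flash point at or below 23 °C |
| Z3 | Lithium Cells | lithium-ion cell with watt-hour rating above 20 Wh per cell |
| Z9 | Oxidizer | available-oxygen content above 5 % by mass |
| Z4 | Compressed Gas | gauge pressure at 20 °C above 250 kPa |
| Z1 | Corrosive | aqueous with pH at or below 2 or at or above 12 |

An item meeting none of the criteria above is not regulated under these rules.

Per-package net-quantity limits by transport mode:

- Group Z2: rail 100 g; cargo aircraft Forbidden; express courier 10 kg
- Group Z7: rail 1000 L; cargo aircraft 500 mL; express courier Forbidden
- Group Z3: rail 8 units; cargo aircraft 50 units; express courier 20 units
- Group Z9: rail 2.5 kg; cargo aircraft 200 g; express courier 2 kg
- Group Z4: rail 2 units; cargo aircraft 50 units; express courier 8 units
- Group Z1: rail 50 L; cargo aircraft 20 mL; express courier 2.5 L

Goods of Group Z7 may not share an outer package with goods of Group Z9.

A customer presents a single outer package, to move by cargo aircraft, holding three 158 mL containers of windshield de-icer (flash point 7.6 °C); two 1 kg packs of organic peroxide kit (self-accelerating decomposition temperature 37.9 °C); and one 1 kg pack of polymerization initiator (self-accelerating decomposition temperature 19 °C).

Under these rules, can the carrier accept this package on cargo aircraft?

With flash point 7.6 °C (≤ 23 °C), the windshield de-icer falls in Group Z7.
Self-accelerating decomposition temperature 37.9 °C meets the Group Z2 criterion (Self-Reactive), so the organic peroxide kit is Group Z2.
The polymerization initiator has self-accelerating decomposition temperature 19 °C, which is ≤ 60 °C, so it is Group Z2 (Self-Reactive).
Total Group Z2: (two 1 kg packs = 2 kg) + 1 kg = 3 kg.
By cargo aircraft, Group Z2 is Forbidden regardless of quantity.
Group Z7 quantity: three 158 mL containers = 474 mL.
474 mL ≤ 500 mL (cargo aircraft limit, Group Z7) — within limit.
The segregation rule (Group Z7 with Group Z9) does not apply to Group Z2 with Group Z7.

No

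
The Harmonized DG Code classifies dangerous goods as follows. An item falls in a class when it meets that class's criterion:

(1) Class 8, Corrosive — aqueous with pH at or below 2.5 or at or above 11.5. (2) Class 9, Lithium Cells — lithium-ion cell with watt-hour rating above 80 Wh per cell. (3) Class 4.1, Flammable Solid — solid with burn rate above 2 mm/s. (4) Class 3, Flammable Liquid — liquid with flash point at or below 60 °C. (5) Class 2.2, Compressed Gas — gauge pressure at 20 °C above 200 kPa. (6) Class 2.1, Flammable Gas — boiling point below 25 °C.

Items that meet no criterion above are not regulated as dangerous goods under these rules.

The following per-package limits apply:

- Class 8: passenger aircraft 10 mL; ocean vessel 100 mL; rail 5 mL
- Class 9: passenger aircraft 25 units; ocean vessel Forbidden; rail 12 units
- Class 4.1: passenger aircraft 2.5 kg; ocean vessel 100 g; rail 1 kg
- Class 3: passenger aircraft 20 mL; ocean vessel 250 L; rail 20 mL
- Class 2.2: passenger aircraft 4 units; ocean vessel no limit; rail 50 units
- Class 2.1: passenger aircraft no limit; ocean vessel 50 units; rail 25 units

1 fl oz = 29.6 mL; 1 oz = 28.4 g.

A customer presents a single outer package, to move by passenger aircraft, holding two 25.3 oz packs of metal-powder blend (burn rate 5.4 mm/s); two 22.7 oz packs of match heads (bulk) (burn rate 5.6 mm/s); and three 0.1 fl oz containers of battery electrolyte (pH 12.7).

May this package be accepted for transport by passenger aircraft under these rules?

No

Metal-powder blend: burn rate 5.4 mm/s > 2 mm/s → Class 4.1 (Flammable Solid).
Burn rate 5.6 mm/s meets the Class 4.1 criterion (Flammable Solid), so the match heads (bulk) are Class 4.1.
With pH 12.7 (≥ 11.5), the battery electrolyte falls in Class 8.
Class 4.1 net quantity: (two 25.3 oz packs = 1437.04 g) + (two 22.7 oz packs = 1289.36 g) = 2726.4 g.
That exceeds the Class 4.1 passenger aircraft limit of 2.5 kg.
Class 8 quantity: three 0.1 fl oz containers = 8.88 mL.
8.88 mL ≤ 10 mL (passenger aircraft limit, Class 8) — within limit.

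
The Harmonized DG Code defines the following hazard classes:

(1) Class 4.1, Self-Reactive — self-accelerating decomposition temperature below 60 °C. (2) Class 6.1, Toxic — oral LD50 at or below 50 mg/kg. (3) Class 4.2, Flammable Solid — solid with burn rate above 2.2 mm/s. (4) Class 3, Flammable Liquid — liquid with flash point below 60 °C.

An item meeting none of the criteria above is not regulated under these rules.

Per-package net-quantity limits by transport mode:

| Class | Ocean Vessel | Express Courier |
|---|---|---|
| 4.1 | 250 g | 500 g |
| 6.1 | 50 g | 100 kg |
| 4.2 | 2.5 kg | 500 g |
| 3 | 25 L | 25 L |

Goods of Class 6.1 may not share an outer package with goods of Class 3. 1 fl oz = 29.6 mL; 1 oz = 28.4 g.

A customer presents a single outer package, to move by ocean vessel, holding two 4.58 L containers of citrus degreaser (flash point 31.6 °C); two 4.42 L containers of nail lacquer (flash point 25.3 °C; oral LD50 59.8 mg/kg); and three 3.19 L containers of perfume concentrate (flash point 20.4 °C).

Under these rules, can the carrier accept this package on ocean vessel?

Citrus degreaser: flash point 31.6 °C < 60 °C → Class 3 (Flammable Liquid).
The nail lacquer has flash point 25.3 °C, which is < 60 °C, so it is Class 3 (Flammable Liquid).
Flash point 20.4 °C meets the Class 3 criterion (Flammable Liquid), so the perfume concentrate is Class 3.
Class 3 net quantity: (two 4.58 L containers = 9.16 L) + (two 4.42 L containers = 8.84 L) + (three 3.19 L containers = 9.57 L) = 27.57 L.
That exceeds the Class 3 ocean vessel limit of 25 L.

No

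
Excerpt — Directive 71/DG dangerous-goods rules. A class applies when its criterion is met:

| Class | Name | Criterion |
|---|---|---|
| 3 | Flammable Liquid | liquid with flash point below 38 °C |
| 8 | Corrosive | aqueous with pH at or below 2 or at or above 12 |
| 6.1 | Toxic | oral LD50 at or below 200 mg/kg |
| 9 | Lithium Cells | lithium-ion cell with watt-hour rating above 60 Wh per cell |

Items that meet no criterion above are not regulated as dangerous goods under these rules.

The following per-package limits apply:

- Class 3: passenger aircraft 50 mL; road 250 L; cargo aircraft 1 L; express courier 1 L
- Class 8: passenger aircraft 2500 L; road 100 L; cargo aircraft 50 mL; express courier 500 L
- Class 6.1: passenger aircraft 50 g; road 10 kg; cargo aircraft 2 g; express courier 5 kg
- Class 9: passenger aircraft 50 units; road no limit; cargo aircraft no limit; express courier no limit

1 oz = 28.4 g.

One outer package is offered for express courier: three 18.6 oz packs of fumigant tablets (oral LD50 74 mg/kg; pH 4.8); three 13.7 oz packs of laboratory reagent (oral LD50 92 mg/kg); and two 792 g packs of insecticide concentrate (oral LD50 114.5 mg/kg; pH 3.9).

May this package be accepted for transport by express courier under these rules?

Yes

The fumigant tablets have oral LD50 74 mg/kg, which is ≤ 200 mg/kg, so they are Class 6.1 (Toxic).
The laboratory reagent has oral LD50 92 mg/kg, which is ≤ 200 mg/kg, so it is Class 6.1 (Toxic).
The insecticide concentrate has oral LD50 114.5 mg/kg, which is ≤ 200 mg/kg, so it is Class 6.1 (Toxic).
Total Class 6.1: (three 18.6 oz packs = 1584.72 g) + (three 13.7 oz packs = 1167.24 g) + (two 792 g packs = 1.584 kg) = 4335.96 g.
4335.96 g is within the express courier limit of 5 kg for Class 6.1.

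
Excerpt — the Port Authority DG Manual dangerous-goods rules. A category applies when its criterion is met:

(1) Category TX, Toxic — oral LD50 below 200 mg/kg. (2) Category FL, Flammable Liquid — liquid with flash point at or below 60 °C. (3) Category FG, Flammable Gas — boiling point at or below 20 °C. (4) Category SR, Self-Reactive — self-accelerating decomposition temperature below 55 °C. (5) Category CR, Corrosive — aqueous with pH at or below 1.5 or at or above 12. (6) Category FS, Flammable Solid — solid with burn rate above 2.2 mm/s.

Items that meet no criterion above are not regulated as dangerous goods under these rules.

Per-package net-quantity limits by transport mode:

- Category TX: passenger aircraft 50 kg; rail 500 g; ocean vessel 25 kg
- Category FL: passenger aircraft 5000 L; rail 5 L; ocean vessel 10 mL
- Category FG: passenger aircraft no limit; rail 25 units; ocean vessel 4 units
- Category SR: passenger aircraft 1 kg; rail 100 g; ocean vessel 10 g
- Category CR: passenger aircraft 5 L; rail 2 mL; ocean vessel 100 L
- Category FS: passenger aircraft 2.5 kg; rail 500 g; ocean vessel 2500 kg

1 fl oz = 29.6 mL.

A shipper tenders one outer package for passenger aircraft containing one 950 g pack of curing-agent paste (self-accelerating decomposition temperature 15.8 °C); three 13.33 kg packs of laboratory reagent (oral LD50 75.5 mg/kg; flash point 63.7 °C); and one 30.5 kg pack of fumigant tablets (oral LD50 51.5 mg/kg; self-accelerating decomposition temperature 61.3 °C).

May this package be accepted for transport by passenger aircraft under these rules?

With self-accelerating decomposition temperature 15.8 °C (< 55 °C), the curing-agent paste falls in Category SR.
Laboratory reagent: oral LD50 75.5 mg/kg < 200 mg/kg → Category TX (Toxic).
Oral LD50 51.5 mg/kg meets the Category TX criterion (Toxic), so the fumigant tablets are Category TX.
Total Category TX: (three 13.33 kg packs = 39.99 kg) + 30.5 kg = 70.49 kg.
70.49 kg exceeds the passenger aircraft limit of 50 kg for Category TX.
Category SR quantity: 950 g.
That is within the Category SR passenger aircraft limit of 1 kg.

No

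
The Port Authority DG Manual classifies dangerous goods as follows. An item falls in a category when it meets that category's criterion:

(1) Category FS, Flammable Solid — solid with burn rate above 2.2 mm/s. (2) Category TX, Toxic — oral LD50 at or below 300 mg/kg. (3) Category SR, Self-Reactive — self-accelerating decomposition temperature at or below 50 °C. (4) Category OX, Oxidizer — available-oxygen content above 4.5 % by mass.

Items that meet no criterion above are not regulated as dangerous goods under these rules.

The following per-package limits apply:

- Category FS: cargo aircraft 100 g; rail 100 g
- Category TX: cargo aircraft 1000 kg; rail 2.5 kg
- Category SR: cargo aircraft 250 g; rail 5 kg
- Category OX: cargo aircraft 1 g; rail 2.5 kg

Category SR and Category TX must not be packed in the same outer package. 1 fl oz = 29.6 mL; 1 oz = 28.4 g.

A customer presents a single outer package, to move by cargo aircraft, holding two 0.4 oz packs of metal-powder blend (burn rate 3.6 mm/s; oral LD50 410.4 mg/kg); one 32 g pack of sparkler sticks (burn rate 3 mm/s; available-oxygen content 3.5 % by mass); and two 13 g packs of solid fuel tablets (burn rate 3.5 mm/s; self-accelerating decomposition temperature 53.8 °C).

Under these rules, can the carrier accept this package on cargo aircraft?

Metal-powder blend: burn rate 3.6 mm/s > 2.2 mm/s → Category FS (Flammable Solid).
Sparkler sticks: burn rate 3 mm/s > 2.2 mm/s → Category FS (Flammable Solid).
The solid fuel tablets have burn rate 3.5 mm/s, which is > 2.2 mm/s, so they are Category FS (Flammable Solid).
Total Category FS: (two 0.4 oz packs = 22.72 g) + 32 g + (two 13 g packs = 26 g) = 80.72 g.
That is within the Category FS cargo aircraft limit of 100 g.

Yes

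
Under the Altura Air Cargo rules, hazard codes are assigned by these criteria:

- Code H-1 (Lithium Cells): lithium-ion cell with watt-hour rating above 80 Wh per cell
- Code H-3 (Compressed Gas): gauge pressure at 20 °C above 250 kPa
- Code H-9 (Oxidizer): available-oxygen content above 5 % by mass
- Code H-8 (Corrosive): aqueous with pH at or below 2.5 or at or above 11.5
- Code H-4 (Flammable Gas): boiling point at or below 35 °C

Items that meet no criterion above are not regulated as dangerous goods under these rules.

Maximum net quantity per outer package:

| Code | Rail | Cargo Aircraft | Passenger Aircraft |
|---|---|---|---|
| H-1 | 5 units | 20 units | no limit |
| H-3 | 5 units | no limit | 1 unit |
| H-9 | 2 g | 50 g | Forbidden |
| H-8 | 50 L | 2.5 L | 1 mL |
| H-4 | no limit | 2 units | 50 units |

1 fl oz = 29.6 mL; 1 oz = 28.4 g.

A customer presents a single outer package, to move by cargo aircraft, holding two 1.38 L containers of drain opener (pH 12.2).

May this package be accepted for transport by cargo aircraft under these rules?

The drain opener has pH 12.2, which is ≥ 11.5, so it is Code H-8 (Corrosive).
Code H-8 quantity: two 1.38 L containers = 2.76 L.
2.76 L > 2.5 L (cargo aircraft limit, Code H-8) — over the limit.

No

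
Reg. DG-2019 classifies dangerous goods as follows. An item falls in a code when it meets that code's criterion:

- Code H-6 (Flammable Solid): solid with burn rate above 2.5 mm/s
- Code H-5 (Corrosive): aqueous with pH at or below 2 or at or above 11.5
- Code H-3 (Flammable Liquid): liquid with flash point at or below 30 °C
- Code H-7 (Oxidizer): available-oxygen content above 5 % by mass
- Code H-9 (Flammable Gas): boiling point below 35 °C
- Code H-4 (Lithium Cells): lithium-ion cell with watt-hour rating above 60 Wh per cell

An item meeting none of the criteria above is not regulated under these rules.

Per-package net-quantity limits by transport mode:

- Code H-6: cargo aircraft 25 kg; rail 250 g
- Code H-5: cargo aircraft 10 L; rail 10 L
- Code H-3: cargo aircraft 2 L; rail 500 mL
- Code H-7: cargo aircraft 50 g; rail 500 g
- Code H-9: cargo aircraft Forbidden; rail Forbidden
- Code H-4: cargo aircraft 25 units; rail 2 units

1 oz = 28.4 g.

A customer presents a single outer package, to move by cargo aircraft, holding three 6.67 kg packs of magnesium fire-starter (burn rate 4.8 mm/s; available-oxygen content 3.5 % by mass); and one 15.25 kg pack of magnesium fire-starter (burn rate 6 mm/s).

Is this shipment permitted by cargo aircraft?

With burn rate 4.8 mm/s (> 2.5 mm/s), the magnesium fire-starter falls in Code H-6.
Magnesium fire-starter: burn rate 6 mm/s > 2.5 mm/s → Code H-6 (Flammable Solid).
Code H-6 net quantity: (three 6.67 kg packs = 20.01 kg) + 15.25 kg = 35.26 kg.
35.26 kg exceeds the cargo aircraft limit of 25 kg for Code H-6.

No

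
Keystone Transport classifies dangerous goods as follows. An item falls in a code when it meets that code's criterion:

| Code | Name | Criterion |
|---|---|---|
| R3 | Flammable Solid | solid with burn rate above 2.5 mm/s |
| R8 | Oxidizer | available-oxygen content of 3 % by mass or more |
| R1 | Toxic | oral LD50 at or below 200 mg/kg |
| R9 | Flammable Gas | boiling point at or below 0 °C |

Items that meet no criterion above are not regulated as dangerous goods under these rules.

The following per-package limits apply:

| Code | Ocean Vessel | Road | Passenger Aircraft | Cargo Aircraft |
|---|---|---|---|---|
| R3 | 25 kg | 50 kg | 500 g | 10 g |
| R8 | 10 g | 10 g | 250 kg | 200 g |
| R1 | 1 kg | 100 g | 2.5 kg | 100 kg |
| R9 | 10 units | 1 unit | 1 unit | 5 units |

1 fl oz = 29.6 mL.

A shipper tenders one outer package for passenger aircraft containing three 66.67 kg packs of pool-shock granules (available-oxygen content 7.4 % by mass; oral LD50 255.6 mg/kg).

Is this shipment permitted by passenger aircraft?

Yes

Available-oxygen content 7.4 % by mass meets the Code R8 criterion (Oxidizer), so the pool-shock granules are Code R8.
Code R8 quantity: three 66.67 kg packs = 200.01 kg.
That is within the Code R8 passenger aircraft limit of 250 kg.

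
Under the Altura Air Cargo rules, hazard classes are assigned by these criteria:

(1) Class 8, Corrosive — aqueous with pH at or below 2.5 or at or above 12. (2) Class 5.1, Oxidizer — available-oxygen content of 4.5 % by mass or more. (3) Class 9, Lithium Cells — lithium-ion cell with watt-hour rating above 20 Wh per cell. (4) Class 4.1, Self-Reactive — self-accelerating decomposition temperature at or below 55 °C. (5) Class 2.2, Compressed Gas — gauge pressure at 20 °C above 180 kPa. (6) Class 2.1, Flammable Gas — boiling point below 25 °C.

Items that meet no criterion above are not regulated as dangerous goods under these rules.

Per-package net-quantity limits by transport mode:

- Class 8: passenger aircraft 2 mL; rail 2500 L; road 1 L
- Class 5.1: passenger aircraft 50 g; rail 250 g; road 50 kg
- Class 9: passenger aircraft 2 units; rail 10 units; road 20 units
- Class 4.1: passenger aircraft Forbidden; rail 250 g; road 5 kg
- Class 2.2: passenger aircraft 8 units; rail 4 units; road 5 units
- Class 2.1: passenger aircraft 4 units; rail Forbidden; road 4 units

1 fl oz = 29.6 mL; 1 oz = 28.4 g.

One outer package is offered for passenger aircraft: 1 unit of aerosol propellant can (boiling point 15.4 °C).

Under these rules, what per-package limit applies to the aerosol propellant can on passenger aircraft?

4 units

Aerosol propellant can: boiling point 15.4 °C < 25 °C → Class 2.1 (Flammable Gas).
The passenger aircraft limit for Class 2.1 is 4 units.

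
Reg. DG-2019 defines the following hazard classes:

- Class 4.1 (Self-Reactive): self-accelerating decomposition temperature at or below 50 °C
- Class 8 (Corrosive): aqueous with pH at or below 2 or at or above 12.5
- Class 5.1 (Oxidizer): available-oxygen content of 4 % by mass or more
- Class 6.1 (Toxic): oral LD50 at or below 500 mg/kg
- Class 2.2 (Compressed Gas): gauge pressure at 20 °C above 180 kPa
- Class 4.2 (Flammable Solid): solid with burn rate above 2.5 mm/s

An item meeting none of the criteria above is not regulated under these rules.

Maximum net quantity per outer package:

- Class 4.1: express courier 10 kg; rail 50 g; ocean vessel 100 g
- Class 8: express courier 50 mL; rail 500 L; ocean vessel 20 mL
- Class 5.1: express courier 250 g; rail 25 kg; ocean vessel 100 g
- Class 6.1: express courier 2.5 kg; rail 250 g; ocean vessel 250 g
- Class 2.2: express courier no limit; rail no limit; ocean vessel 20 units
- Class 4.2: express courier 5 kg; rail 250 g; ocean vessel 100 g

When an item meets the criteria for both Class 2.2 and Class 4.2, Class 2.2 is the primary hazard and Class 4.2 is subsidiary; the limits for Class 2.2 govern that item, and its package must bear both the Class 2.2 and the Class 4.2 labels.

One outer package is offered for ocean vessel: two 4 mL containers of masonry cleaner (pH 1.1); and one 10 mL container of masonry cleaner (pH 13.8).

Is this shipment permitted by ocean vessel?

The masonry cleaner has pH 1.1, which is ≤ 2, so it is Class 8 (Corrosive).
The masonry cleaner has pH 13.8, which is ≥ 12.5, so it is Class 8 (Corrosive).
Total Class 8: (two 4 mL containers = 8 mL) + 10 mL = 18 mL.
18 mL is within the ocean vessel limit of 20 mL for Class 8.

Yes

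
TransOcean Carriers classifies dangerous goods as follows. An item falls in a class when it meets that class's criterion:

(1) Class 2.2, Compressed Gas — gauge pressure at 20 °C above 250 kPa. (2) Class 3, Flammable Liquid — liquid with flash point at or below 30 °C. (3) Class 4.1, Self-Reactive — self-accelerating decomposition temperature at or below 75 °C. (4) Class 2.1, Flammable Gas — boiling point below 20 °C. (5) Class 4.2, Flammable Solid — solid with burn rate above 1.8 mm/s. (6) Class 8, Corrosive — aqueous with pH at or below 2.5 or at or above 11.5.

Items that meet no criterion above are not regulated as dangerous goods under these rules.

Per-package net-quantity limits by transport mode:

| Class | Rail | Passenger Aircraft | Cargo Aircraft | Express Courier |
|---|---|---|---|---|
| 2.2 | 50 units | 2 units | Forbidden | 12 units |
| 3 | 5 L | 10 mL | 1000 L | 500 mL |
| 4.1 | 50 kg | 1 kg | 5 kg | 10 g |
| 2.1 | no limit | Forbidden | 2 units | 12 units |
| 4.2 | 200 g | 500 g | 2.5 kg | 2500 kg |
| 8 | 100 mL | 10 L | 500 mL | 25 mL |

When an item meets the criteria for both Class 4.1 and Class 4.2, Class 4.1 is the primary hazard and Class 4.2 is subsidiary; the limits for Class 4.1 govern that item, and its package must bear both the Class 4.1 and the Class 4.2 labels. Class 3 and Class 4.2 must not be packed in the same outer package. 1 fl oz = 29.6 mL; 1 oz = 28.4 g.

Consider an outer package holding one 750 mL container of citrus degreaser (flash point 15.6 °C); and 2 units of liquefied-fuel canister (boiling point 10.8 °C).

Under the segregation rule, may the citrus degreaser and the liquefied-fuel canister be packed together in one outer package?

With flash point 15.6 °C (≤ 30 °C), the citrus degreaser falls in Class 3.
Liquefied-fuel canister: boiling point 10.8 °C < 20 °C → Class 2.1 (Flammable Gas).
No segregation rule bars Class 3 with Class 2.1.

Yes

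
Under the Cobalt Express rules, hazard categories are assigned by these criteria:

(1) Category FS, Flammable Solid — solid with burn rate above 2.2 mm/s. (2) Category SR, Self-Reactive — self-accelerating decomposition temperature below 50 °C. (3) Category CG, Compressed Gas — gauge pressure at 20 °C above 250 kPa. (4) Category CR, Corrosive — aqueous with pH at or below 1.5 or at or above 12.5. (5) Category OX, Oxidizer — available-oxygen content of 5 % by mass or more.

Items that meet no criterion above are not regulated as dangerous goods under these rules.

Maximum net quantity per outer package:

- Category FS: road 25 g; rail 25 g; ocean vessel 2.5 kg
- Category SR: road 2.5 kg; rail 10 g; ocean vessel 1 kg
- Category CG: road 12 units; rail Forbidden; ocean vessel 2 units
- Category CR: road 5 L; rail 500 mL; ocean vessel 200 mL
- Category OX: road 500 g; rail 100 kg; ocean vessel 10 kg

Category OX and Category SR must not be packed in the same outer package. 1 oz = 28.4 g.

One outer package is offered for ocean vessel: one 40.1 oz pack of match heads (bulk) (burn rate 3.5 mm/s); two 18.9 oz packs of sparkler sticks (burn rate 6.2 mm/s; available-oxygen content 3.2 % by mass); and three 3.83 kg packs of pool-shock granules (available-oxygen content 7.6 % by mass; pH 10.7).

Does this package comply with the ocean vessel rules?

Match heads (bulk): burn rate 3.5 mm/s > 2.2 mm/s → Category FS (Flammable Solid).
The sparkler sticks have burn rate 6.2 mm/s, which is > 2.2 mm/s, so they are Category FS (Flammable Solid).
Pool-shock granules: available-oxygen content 7.6 % by mass ≥ 5 % by mass → Category OX (Oxidizer).
Total Category FS: (one 40.1 oz pack = 1138.84 g) + (two 18.9 oz packs = 1073.52 g) = 2212.36 g.
2212.36 g ≤ 2.5 kg (ocean vessel limit, Category FS) — within limit.
Category OX quantity: three 3.83 kg packs = 11.49 kg.
11.49 kg exceeds the ocean vessel limit of 10 kg for Category OX.
The segregation rule (Category OX with Category SR) does not apply to Category FS with Category OX.

No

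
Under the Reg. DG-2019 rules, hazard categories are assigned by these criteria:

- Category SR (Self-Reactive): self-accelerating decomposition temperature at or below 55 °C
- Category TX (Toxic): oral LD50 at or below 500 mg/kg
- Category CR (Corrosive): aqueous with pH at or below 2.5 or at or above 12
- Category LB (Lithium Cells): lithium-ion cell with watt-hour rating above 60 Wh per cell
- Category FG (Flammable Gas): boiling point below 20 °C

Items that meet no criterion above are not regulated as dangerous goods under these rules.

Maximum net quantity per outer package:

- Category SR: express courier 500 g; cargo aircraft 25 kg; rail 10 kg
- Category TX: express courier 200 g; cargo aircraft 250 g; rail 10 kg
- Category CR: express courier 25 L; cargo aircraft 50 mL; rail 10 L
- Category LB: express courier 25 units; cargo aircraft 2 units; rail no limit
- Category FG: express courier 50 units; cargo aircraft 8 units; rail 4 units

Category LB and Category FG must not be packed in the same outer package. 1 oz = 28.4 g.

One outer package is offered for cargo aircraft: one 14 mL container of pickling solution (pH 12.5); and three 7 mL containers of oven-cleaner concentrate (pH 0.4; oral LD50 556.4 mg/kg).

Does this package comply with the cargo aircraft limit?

Yes

The pickling solution has pH 12.5, which is ≥ 12, so it is Category CR (Corrosive).
With pH 0.4 (≤ 2.5), the oven-cleaner concentrate falls in Category CR.
Total Category CR: 14 mL + (three 7 mL containers = 21 mL) = 35 mL.
35 mL ≤ 50 mL (cargo aircraft limit, Category CR) — within limit.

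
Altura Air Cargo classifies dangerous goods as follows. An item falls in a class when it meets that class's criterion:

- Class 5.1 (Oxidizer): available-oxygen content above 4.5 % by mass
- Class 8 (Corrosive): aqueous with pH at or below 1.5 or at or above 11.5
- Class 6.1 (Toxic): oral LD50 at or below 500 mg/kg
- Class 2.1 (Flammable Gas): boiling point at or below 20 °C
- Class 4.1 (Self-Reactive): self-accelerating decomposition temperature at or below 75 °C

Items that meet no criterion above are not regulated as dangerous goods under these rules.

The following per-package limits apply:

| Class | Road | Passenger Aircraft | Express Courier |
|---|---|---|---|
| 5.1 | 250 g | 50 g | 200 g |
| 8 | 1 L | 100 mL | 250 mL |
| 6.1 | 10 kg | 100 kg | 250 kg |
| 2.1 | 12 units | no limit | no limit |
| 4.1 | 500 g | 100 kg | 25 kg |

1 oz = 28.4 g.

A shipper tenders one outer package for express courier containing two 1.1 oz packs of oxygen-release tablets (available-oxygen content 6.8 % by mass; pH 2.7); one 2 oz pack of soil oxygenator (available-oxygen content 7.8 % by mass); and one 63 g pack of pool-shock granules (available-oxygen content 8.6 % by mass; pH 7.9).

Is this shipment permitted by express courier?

With available-oxygen content 6.8 % by mass (> 4.5 % by mass), the oxygen-release tablets fall in Class 5.1.
Available-oxygen content 7.8 % by mass meets the Class 5.1 criterion (Oxidizer), so the soil oxygenator is Class 5.1.
With available-oxygen content 8.6 % by mass (> 4.5 % by mass), the pool-shock granules fall in Class 5.1.
Total Class 5.1: (two 1.1 oz packs = 62.48 g) + (one 2 oz pack = 56.8 g) + 63 g = 182.28 g.
That is within the Class 5.1 express courier limit of 200 g.

Yes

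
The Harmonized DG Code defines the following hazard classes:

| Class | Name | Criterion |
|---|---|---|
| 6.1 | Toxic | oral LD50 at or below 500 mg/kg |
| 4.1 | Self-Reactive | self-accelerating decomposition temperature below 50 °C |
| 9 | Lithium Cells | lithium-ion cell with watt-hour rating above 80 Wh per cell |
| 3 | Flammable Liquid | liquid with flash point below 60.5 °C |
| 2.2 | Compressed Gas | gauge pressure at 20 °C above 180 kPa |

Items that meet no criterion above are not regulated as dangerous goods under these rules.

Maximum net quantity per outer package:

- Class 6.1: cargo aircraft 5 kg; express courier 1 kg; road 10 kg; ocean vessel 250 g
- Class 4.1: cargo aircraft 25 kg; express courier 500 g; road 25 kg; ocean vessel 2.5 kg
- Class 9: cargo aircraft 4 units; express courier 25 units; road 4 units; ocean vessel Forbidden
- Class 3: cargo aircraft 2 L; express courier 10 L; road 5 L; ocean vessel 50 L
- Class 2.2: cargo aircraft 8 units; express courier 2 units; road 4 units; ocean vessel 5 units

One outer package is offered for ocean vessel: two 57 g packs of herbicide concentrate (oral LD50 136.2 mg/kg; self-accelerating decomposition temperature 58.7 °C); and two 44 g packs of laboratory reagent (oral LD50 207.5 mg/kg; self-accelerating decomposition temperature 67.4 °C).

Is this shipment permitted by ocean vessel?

Yes

Oral LD50 136.2 mg/kg meets the Class 6.1 criterion (Toxic), so the herbicide concentrate is Class 6.1.
The laboratory reagent has oral LD50 207.5 mg/kg, which is ≤ 500 mg/kg, so it is Class 6.1 (Toxic).
Total Class 6.1: (two 57 g packs = 114 g) + (two 44 g packs = 88 g) = 202 g.
202 g is within the ocean vessel limit of 250 g for Class 6.1.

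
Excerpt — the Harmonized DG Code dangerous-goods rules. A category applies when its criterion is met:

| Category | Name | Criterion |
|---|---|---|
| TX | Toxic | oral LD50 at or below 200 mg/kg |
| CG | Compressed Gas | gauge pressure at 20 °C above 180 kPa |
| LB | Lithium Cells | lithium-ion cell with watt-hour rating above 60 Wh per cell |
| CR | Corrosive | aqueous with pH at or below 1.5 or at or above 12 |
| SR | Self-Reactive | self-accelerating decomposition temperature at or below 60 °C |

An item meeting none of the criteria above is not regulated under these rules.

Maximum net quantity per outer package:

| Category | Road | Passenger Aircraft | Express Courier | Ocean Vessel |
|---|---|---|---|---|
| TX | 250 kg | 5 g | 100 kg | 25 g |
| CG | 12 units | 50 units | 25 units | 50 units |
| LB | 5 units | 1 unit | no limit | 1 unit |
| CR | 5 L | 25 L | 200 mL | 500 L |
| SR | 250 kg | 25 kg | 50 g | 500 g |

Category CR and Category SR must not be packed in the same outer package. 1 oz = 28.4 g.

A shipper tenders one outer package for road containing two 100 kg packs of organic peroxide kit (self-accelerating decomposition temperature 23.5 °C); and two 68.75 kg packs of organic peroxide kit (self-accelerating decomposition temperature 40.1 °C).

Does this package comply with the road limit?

No

With self-accelerating decomposition temperature 23.5 °C (≤ 60 °C), the organic peroxide kit falls in Category SR.
Self-accelerating decomposition temperature 40.1 °C meets the Category SR criterion (Self-Reactive), so the organic peroxide kit is Category SR.
Category SR net quantity: (two 100 kg packs = 200 kg) + (two 68.75 kg packs = 137.5 kg) = 337.5 kg.
337.5 kg > 250 kg (road limit, Category SR) — over the limit.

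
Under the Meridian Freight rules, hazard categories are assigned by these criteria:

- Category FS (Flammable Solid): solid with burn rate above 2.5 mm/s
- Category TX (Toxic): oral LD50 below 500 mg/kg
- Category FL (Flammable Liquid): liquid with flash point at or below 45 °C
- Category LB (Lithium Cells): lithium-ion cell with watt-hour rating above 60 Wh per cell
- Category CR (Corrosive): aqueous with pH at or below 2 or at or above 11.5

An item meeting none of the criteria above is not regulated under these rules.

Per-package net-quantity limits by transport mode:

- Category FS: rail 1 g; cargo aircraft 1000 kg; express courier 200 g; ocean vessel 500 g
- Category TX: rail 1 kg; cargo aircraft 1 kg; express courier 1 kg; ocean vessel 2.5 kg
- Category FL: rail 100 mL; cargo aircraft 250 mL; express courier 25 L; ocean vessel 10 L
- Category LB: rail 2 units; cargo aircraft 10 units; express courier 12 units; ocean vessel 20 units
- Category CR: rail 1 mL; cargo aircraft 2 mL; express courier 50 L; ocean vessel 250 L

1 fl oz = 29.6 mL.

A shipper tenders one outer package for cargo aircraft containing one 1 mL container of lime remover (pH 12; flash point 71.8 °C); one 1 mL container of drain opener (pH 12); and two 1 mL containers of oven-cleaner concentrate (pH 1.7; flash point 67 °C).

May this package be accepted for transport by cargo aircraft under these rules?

The lime remover has pH 12, which is ≥ 11.5, so it is Category CR (Corrosive).
With pH 12 (≥ 11.5), the drain opener falls in Category CR.
pH 1.7 meets the Category CR criterion (Corrosive), so the oven-cleaner concentrate is Category CR.
Category CR net quantity: 1 mL + 1 mL + (two 1 mL containers = 2 mL) = 4 mL.
That exceeds the Category CR cargo aircraft limit of 2 mL.

No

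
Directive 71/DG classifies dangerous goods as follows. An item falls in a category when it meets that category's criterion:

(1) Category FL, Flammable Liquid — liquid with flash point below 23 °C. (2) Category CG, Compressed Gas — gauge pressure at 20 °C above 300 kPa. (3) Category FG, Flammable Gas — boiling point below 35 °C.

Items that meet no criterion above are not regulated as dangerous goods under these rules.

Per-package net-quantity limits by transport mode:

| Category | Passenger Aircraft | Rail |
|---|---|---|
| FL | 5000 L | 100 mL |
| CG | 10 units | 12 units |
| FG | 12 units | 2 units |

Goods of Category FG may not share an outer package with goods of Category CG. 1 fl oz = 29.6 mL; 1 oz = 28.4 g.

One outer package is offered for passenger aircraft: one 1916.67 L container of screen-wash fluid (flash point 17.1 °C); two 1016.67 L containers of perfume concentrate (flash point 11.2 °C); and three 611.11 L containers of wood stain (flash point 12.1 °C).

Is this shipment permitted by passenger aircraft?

No

Screen-wash fluid: flash point 17.1 °C < 23 °C → Category FL (Flammable Liquid).
Perfume concentrate: flash point 11.2 °C < 23 °C → Category FL (Flammable Liquid).
Flash point 12.1 °C meets the Category FL criterion (Flammable Liquid), so the wood stain is Category FL.
Total Category FL: 1916.67 L + (two 1016.67 L containers = 2033.34 L) + (three 611.11 L containers = 1833.33 L) = 5783.34 L.
5783.34 L exceeds the passenger aircraft limit of 5000 L for Category FL.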